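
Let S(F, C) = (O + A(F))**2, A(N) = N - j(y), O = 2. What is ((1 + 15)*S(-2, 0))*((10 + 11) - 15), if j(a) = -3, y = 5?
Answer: 864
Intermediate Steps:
A(N) = 3 + N (A(N) = N - 1*(-3) = N + 3 = 3 + N)
S(F, C) = (5 + F)**2 (S(F, C) = (2 + (3 + F))**2 = (5 + F)**2)
((1 + 15)*S(-2, 0))*((10 + 11) - 15) = ((1 + 15)*(5 - 2)**2)*((10 + 11) - 15) = (16*3**2)*(21 - 15) = (16*9)*6 = 144*6 = 864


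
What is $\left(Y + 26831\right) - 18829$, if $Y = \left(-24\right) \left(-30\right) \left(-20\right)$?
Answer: $-6398$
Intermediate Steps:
$Y = -14400$ ($Y = 720 \left(-20\right) = -14400$)
$\left(Y + 26831\right) - 18829 = \left(-14400 + 26831\right) - 18829 = 12431 - 18829 = -6398$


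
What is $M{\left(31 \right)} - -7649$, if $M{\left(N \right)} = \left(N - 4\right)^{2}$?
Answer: $8378$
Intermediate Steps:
$M{\left(N \right)} = \left(-4 + N\right)^{2}$
$M{\left(31 \right)} - -7649 = \left(-4 + 31\right)^{2} - -7649 = 27^{2} + 7649 = 729 + 7649 = 8378$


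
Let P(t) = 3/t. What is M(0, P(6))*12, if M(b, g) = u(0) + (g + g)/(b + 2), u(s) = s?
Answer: 6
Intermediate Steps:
M(b, g) = 2*g/(2 + b) (M(b, g) = 0 + (g + g)/(b + 2) = 0 + (2*g)/(2 + b) = 0 + 2*g/(2 + b) = 2*g/(2 + b))
M(0, P(6))*12 = (2*(3/6)/(2 + 0))*12 = (2*(3*(⅙))/2)*12 = (2*(½)*(½))*12 = (½)*12 = 6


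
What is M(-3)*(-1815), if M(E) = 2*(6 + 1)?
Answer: -25410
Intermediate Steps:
M(E) = 14 (M(E) = 2*7 = 14)
M(-3)*(-1815) = 14*(-1815) = -25410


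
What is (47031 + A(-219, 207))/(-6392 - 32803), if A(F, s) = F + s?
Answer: -15673/13065 ≈ -1.1996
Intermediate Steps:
(47031 + A(-219, 207))/(-6392 - 32803) = (47031 + (-219 + 207))/(-6392 - 32803) = (47031 - 12)/(-39195) = 47019*(-1/39195) = -15673/13065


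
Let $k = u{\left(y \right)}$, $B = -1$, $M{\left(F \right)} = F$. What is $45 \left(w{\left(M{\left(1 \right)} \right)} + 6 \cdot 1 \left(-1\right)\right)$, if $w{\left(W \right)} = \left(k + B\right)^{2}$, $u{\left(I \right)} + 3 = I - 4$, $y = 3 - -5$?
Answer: $-270$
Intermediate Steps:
$y = 8$ ($y = 3 + 5 = 8$)
$u{\left(I \right)} = -7 + I$ ($u{\left(I \right)} = -3 + \left(I - 4\right) = -3 + \left(-4 + I\right) = -7 + I$)
$k = 1$ ($k = -7 + 8 = 1$)
$w{\left(W \right)} = 0$ ($w{\left(W \right)} = \left(1 - 1\right)^{2} = 0^{2} = 0$)
$45 \left(w{\left(M{\left(1 \right)} \right)} + 6 \cdot 1 \left(-1\right)\right) = 45 \left(0 + 6 \cdot 1 \left(-1\right)\right) = 45 \left(0 + 6 \left(-1\right)\right) = 45 \left(0 - 6\right) = 45 \left(-6\right) = -270$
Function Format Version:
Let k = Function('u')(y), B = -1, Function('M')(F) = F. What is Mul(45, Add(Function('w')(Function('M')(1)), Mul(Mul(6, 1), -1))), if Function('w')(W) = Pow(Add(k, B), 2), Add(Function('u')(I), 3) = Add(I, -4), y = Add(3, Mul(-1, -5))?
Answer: -270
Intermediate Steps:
y = 8 (y = Add(3, 5) = 8)
Function('u')(I) = Add(-7, I) (Function('u')(I) = Add(-3, Add(I, -4)) = Add(-3, Add(-4, I)) = Add(-7, I))
k = 1 (k = Add(-7, 8) = 1)
Function('w')(W) = 0 (Function('w')(W) = Pow(Add(1, -1), 2) = Pow(0, 2) = 0)
Mul(45, Add(Function('w')(Function('M')(1)), Mul(Mul(6, 1), -1))) = Mul(45, Add(0, Mul(Mul(6, 1), -1))) = Mul(45, Add(0, Mul(6, -1))) = Mul(45, Add(0, -6)) = Mul(45, -6) = -270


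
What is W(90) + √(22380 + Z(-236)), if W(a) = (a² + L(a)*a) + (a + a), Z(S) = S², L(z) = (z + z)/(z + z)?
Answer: 8370 + 2*√19519 ≈ 8649.4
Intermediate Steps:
L(z) = 1 (L(z) = (2*z)/((2*z)) = (2*z)*(1/(2*z)) = 1)
W(a) = a² + 3*a (W(a) = (a² + 1*a) + (a + a) = (a² + a) + 2*a = (a + a²) + 2*a = a² + 3*a)
W(90) + √(22380 + Z(-236)) = 90*(3 + 90) + √(22380 + (-236)²) = 90*93 + √(22380 + 55696) = 8370 + √78076 = 8370 + 2*√19519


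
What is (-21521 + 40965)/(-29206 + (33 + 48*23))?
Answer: -19444/28069 ≈ -0.69272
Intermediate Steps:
(-21521 + 40965)/(-29206 + (33 + 48*23)) = 19444/(-29206 + (33 + 1104)) = 19444/(-29206 + 1137) = 19444/(-28069) = 19444*(-1/28069) = -19444/28069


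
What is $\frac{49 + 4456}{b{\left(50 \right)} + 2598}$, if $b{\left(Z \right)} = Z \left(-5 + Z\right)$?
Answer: $\frac{4505}{4848} \approx 0.92925$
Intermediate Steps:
$\frac{49 + 4456}{b{\left(50 \right)} + 2598} = \frac{49 + 4456}{50 \left(-5 + 50\right) + 2598} = \frac{4505}{50 \cdot 45 + 2598} = \frac{4505}{2250 + 2598} = \frac{4505}{4848}$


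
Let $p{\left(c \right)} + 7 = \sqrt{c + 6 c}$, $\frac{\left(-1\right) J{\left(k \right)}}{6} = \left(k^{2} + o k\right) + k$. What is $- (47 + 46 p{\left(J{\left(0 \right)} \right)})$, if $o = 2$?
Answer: $275$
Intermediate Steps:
$J{\left(k \right)} = - 18 k - 6 k^{2}$ ($J{\left(k \right)} = - 6 \left(\left(k^{2} + 2 k\right) + k\right) = - 6 \left(k^{2} + 3 k\right) = - 18 k - 6 k^{2}$)
$p{\left(c \right)} = -7 + \sqrt{7} \sqrt{c}$ ($p{\left(c \right)} = -7 + \sqrt{c + 6 c} = -7 + \sqrt{7 c} = -7 + \sqrt{7} \sqrt{c}$)
$- (47 + 46 p{\left(J{\left(0 \right)} \right)}) = - (47 + 46 \left(-7 + \sqrt{7} \sqrt{\left(-6\right) 0 \left(3 + 0\right)}\right)) = - (47 + 46 \left(-7 + \sqrt{7} \sqrt{\left(-6\right) 0 \cdot 3}\right)) = - (47 + 46 \left(-7 + \sqrt{7} \sqrt{0}\right)) = - (47 + 46 \left(-7 + \sqrt{7} \cdot 0\right)) = - (47 + 46 \left(-7 + 0\right)) = - (47 + 46 \left(-7\right)) = - (47 - 322) = \left(-1\right) \left(-275\right) = 275$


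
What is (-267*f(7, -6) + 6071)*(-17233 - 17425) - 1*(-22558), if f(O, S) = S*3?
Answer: -376952508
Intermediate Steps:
f(O, S) = 3*S
(-267*f(7, -6) + 6071)*(-17233 - 17425) - 1*(-22558) = (-801*(-6) + 6071)*(-17233 - 17425) - 1*(-22558) = (-267*(-18) + 6071)*(-34658) + 22558 = (4806 + 6071)*(-34658) + 22558 = 10877*(-34658) + 22558 = -376975066 + 22558 = -376952508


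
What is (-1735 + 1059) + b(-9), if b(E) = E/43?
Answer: -29077/43 ≈ -676.21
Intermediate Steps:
b(E) = E/43 (b(E) = E*(1/43) = E/43)
(-1735 + 1059) + b(-9) = (-1735 + 1059) + (1/43)*(-9) = -676 - 9/43 = -29077/43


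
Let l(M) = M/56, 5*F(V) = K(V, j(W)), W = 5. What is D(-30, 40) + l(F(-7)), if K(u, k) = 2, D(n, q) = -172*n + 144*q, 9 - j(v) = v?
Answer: 1528801/140 ≈ 10920.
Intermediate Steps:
j(v) = 9 - v
F(V) = ⅖ (F(V) = (⅕)*2 = ⅖)
l(M) = M/56 (l(M) = M*(1/56) = M/56)
D(-30, 40) + l(F(-7)) = (-172*(-30) + 144*40) + (1/56)*(⅖) = (5160 + 5760) + 1/140 = 10920 + 1/140 = 1528801/140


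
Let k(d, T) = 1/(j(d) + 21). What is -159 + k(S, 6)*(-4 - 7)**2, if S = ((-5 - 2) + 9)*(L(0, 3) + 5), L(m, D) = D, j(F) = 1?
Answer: -307/2 ≈ -153.50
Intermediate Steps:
S = 16 (S = ((-5 - 2) + 9)*(3 + 5) = (-7 + 9)*8 = 2*8 = 16)
k(d, T) = 1/22 (k(d, T) = 1/(1 + 21) = 1/22)
-159 + k(S, 6)*(-4 - 7)**2 = -159 + (-4 - 7)**2/22 = -159 + (1/22)*(-11)**2 = -159 + (1/22)*121 = -159 + 11/2 = -307/2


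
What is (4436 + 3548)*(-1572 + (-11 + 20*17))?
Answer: -9924112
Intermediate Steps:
(4436 + 3548)*(-1572 + (-11 + 20*17)) = 7984*(-1572 + (-11 + 340)) = 7984*(-1572 + 329) = 7984*(-1243) = -9924112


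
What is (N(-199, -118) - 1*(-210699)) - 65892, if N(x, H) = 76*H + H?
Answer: 135721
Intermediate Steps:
N(x, H) = 77*H
(N(-199, -118) - 1*(-210699)) - 65892 = (77*(-118) - 1*(-210699)) - 65892 = (-9086 + 210699) - 65892 = 201613 - 65892 = 135721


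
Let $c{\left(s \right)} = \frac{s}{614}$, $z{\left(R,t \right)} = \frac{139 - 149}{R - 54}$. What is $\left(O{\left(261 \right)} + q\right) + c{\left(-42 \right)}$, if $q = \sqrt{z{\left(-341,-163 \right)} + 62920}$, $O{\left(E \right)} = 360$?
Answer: $\frac{110499}{307} + \frac{3 \sqrt{43631542}}{79} \approx 610.77$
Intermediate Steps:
$z{\left(R,t \right)} = - \frac{10}{-54 + R}$
$q = \frac{3 \sqrt{43631542}}{79}$ ($q = \sqrt{- \frac{10}{-54 - 341} + 62920} = \sqrt{- \frac{10}{-395} + 62920} = \sqrt{\left(-10\right) \left(- \frac{1}{395}\right) + 62920} = \sqrt{\frac{2}{79} + 62920} = \sqrt{\frac{4970682}{79}} = \frac{3 \sqrt{43631542}}{79} \approx 250.84$)
$c{\left(s \right)} = \frac{s}{614}$ ($c{\left(s \right)} = s \frac{1}{614} = \frac{s}{614}$)
$\left(O{\left(261 \right)} + q\right) + c{\left(-42 \right)} = \left(360 + \frac{3 \sqrt{43631542}}{79}\right) + \frac{1}{614} \left(-42\right) = \left(360 + \frac{3 \sqrt{43631542}}{79}\right) - \frac{21}{307} = \frac{110499}{307} + \frac{3 \sqrt{43631542}}{79}$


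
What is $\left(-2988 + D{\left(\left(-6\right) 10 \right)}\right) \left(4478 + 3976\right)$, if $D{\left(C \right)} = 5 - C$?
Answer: $-24711042$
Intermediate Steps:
$\left(-2988 + D{\left(\left(-6\right) 10 \right)}\right) \left(4478 + 3976\right) = \left(-2988 - \left(-5 - 60\right)\right) \left(4478 + 3976\right) = \left(-2988 + \left(5 - -60\right)\right) 8454 = \left(-2988 + \left(5 + 60\right)\right) 8454 = \left(-2988 + 65\right) 8454 = \left(-2923\right) 8454 = -24711042$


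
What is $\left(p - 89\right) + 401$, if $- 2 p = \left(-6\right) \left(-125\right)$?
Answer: $-63$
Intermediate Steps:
$p = -375$ ($p = - \frac{\left(-6\right) \left(-125\right)}{2} = \left(- \frac{1}{2}\right) 750 = -375$)
$\left(p - 89\right) + 401 = \left(-375 - 89\right) + 401 = -464 + 401 = -63$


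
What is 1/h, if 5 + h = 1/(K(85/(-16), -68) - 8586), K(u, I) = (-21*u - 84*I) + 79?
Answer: -42935/214691 ≈ -0.19999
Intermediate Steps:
K(u, I) = 79 - 84*I - 21*u (K(u, I) = (-84*I - 21*u) + 79 = 79 - 84*I - 21*u)
h = -214691/42935 (h = -5 + 1/((79 - 84*(-68) - 1785/(-16)) - 8586) = -5 + 1/((79 + 5712 - 1785*(-1)/16) - 8586) = -5 + 1/((79 + 5712 - 21*(-85/16)) - 8586) = -5 + 1/((79 + 5712 + 1785/16) - 8586) = -5 + 1/(94441/16 - 8586) = -5 + 1/(-42935/16) = -5 - 16/42935 = -214691/42935 ≈ -5.0004)
1/h = 1/(-214691/42935) = -42935/214691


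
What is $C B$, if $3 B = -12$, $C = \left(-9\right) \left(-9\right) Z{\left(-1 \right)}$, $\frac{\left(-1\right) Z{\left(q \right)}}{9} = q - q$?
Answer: $0$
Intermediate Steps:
$Z{\left(q \right)} = 0$ ($Z{\left(q \right)} = - 9 \left(q - q\right) = \left(-9\right) 0 = 0$)
$C = 0$ ($C = \left(-9\right) \left(-9\right) 0 = 81 \cdot 0 = 0$)
$B = -4$ ($B = \frac{1}{3} \left(-12\right) = -4$)
$C B = 0 \left(-4\right) = 0$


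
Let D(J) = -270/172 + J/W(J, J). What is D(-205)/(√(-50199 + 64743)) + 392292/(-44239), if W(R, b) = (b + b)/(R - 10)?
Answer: -392292/44239 - 2345*√101/26058 ≈ -9.7720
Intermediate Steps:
W(R, b) = 2*b/(-10 + R) (W(R, b) = (2*b)/(-10 + R) = 2*b/(-10 + R))
D(J) = -565/86 + J/2 (D(J) = -270/172 + J/((2*J/(-10 + J))) = -270*1/172 + J*((-10 + J)/(2*J)) = -135/86 + (-5 + J/2) = -565/86 + J/2)
D(-205)/(√(-50199 + 64743)) + 392292/(-44239) = (-565/86 + (½)*(-205))/(√(-50199 + 64743)) + 392292/(-44239) = (-565/86 - 205/2)/(√14544) + 392292*(-1/44239) = -4690*√101/1212/43 - 392292/44239 = -2345*√101/26058 - 392292/44239 = -392292/44239 - 2345*√101/26058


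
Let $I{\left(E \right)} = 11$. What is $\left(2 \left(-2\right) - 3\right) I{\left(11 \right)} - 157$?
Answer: $-234$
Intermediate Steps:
$\left(2 \left(-2\right) - 3\right) I{\left(11 \right)} - 157 = \left(2 \left(-2\right) - 3\right) 11 - 157 = \left(-4 - 3\right) 11 - 157 = \left(-7\right) 11 - 157 = -77 - 157 = -234$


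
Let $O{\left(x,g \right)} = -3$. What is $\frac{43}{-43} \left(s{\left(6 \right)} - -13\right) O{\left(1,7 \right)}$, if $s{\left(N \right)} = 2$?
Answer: $45$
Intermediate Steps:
$\frac{43}{-43} \left(s{\left(6 \right)} - -13\right) O{\left(1,7 \right)} = \frac{43}{-43} \left(2 - -13\right) \left(-3\right) = 43 \left(- \frac{1}{43}\right) \left(2 + 13\right) \left(-3\right) = \left(-1\right) 15 \left(-3\right) = \left(-15\right) \left(-3\right) = 45$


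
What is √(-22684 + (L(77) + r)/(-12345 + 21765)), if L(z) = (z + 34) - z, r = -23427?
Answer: I*√20417835/30 ≈ 150.62*I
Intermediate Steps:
L(z) = 34 (L(z) = (34 + z) - z = 34)
√(-22684 + (L(77) + r)/(-12345 + 21765)) = √(-22684 + (34 - 23427)/(-12345 + 21765)) = √(-22684 - 23393/9420) = √(-22684 - 23393*1/9420) = √(-22684 - 149/60) = √(-1361189/60) = I*√20417835/30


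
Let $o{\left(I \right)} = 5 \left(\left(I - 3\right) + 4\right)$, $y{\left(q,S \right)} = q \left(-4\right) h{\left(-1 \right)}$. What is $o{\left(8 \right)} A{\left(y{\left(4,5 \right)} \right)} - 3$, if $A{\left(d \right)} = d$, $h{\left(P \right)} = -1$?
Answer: $717$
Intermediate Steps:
$y{\left(q,S \right)} = 4 q$ ($y{\left(q,S \right)} = q \left(-4\right) \left(-1\right) = - 4 q \left(-1\right) = 4 q$)
$o{\left(I \right)} = 5 + 5 I$ ($o{\left(I \right)} = 5 \left(\left(-3 + I\right) + 4\right) = 5 \left(1 + I\right) = 5 + 5 I$)
$o{\left(8 \right)} A{\left(y{\left(4,5 \right)} \right)} - 3 = \left(5 + 5 \cdot 8\right) 4 \cdot 4 - 3 = \left(5 + 40\right) 16 - 3 = 45 \cdot 16 - 3 = 720 - 3 = 717$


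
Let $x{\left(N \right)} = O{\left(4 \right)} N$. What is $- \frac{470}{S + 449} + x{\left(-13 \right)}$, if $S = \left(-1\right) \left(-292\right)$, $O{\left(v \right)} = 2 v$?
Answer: $- \frac{77534}{741} \approx -104.63$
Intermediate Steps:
$x{\left(N \right)} = 8 N$ ($x{\left(N \right)} = 2 \cdot 4 N = 8 N$)
$S = 292$
$- \frac{470}{S + 449} + x{\left(-13 \right)} = - \frac{470}{292 + 449} + 8 \left(-13\right) = - \frac{470}{741} - 104 = - \frac{77534}{741}$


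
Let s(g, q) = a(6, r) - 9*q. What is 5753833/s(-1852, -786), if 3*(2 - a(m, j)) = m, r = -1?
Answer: 5753833/7074 ≈ 813.38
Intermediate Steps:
a(m, j) = 2 - m/3
s(g, q) = -9*q (s(g, q) = (2 - 1/3*6) - 9*q = (2 - 2) - 9*q = 0 - 9*q = -9*q)
5753833/s(-1852, -786) = 5753833/((-9*(-786))) = 5753833/7074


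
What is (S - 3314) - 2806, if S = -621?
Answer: -6741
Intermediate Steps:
(S - 3314) - 2806 = (-621 - 3314) - 2806 = -3935 - 2806 = -6741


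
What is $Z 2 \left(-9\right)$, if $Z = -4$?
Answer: $72$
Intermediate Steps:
$Z 2 \left(-9\right) = \left(-4\right) 2 \left(-9\right) = \left(-8\right) \left(-9\right) = 72$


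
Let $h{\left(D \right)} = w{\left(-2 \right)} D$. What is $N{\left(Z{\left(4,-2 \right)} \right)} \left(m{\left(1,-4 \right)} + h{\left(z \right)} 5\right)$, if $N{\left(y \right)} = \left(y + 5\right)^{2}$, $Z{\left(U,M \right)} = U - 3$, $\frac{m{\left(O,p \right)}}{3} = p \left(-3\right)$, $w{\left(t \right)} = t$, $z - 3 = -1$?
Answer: $576$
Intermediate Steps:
$z = 2$ ($z = 3 - 1 = 2$)
$m{\left(O,p \right)} = - 9 p$ ($m{\left(O,p \right)} = 3 p \left(-3\right) = 3 \left(- 3 p\right) = - 9 p$)
$Z{\left(U,M \right)} = -3 + U$
$h{\left(D \right)} = - 2 D$
$N{\left(y \right)} = \left(5 + y\right)^{2}$
$N{\left(Z{\left(4,-2 \right)} \right)} \left(m{\left(1,-4 \right)} + h{\left(z \right)} 5\right) = \left(5 + \left(-3 + 4\right)\right)^{2} \left(\left(-9\right) \left(-4\right) + \left(-2\right) 2 \cdot 5\right) = \left(5 + 1\right)^{2} \left(36 - 20\right) = 6^{2} \left(36 - 20\right) = 36 \cdot 16 = 576$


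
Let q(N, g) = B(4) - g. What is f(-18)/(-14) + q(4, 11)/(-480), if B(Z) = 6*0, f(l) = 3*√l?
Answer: 11/480 - 9*I*√2/14 ≈ 0.022917 - 0.90914*I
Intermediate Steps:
B(Z) = 0
q(N, g) = -g (q(N, g) = 0 - g = -g)
f(-18)/(-14) + q(4, 11)/(-480) = (3*√(-18))/(-14) - 1*11/(-480) = (3*(3*I*√2))*(-1/14) - 11*(-1/480) = (9*I*√2)*(-1/14) + 11/480 = -9*I*√2/14 + 11/480 = 11/480 - 9*I*√2/14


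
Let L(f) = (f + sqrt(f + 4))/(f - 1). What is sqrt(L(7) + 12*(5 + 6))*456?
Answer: 76*sqrt(4794 + 6*sqrt(11)) ≈ 5273.1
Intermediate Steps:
L(f) = (f + sqrt(4 + f))/(-1 + f)
sqrt(L(7) + 12*(5 + 6))*456 = sqrt((7 + sqrt(4 + 7))/(-1 + 7) + 12*(5 + 6))*456 = sqrt((7 + sqrt(11))/6 + 12*11)*456 = sqrt((7 + sqrt(11))/6 + 132)*456 = sqrt((7/6 + sqrt(11)/6) + 132)*456 = sqrt(799/6 + sqrt(11)/6)*456 = 456*sqrt(799/6 + sqrt(11)/6)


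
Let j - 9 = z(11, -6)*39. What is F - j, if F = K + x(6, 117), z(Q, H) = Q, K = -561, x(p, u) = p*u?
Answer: -297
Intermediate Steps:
F = 141 (F = -561 + 6*117 = -561 + 702 = 141)
j = 438 (j = 9 + 11*39 = 9 + 429 = 438)
F - j = 141 - 1*438 = 141 - 438 = -297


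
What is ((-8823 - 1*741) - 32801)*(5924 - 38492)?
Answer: 1379743320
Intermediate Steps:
((-8823 - 1*741) - 32801)*(5924 - 38492) = ((-8823 - 741) - 32801)*(-32568) = (-9564 - 32801)*(-32568) = -42365*(-32568) = 1379743320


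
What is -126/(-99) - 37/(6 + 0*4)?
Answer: -323/66 ≈ -4.8939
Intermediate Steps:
-126/(-99) - 37/(6 + 0*4) = -126*(-1/99) - 37/(6 + 0) = 14/11 - 37/6 = -323/66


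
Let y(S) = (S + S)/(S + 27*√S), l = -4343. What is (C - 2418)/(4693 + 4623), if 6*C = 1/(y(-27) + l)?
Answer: -1276967108339/4919861618064 - I*√3/4919861618064 ≈ -0.25955 - 3.5205e-13*I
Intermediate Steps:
y(S) = 2*S/(S + 27*√S) (y(S) = (2*S)/(S + 27*√S) = 2*S/(S + 27*√S))
C = 1/(6*(-4343 - 54/(-27 + 81*I*√3))) (C = 1/(6*(2*(-27)/(-27 + 27*√(-27)) - 4343)) = 1/(6*(2*(-27)/(-27 + 27*(3*I*√3)) - 4343)) = 1/(6*(2*(-27)/(-27 + 81*I*√3) - 4343)) = 1/(6*(-54/(-27 + 81*I*√3) - 4343)) = 1/(6*(-4343 - 54/(-27 + 81*I*√3))) ≈ -3.8377e-5 - 3.2797e-9*I)
(C - 2418)/(4693 + 4623) = ((-20267/528108804 - I*√3/528108804) - 2418)/(4693 + 4623) = (-1276967108339/528108804 - I*√3/528108804)/9316 = (-1276967108339/528108804 - I*√3/528108804)*(1/9316) = -1276967108339/4919861618064 - I*√3/4919861618064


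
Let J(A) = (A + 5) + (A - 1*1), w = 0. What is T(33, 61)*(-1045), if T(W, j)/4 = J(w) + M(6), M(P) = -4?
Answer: 0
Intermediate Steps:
J(A) = 4 + 2*A (J(A) = (5 + A) + (A - 1) = (5 + A) + (-1 + A) = 4 + 2*A)
T(W, j) = 0 (T(W, j) = 4*((4 + 2*0) - 4) = 4*((4 + 0) - 4) = 4*(4 - 4) = 4*0 = 0)
T(33, 61)*(-1045) = 0*(-1045) = 0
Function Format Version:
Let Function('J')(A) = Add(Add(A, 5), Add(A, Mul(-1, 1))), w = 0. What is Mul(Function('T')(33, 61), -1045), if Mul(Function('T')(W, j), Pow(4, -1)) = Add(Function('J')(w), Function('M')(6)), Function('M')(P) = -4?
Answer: 0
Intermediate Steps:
Function('J')(A) = Add(4, Mul(2, A)) (Function('J')(A) = Add(Add(5, A), Add(A, -1)) = Add(Add(5, A), Add(-1, A)) = Add(4, Mul(2, A)))
Function('T')(W, j) = 0 (Function('T')(W, j) = Mul(4, Add(Add(4, Mul(2, 0)), -4)) = Mul(4, Add(Add(4, 0), -4)) = Mul(4, Add(4, -4)) = Mul(4, 0) = 0)
Mul(Function('T')(33, 61), -1045) = Mul(0, -1045) = 0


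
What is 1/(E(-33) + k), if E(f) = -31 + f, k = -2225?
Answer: -1/2289 ≈ -0.00043687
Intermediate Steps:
1/(E(-33) + k) = 1/((-31 - 33) - 2225) = 1/(-64 - 2225) = 1/(-2289) = -1/2289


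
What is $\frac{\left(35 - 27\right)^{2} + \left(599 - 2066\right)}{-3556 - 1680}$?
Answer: $\frac{1403}{5236} \approx 0.26795$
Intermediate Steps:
$\frac{\left(35 - 27\right)^{2} + \left(599 - 2066\right)}{-3556 - 1680} = \frac{8^{2} + \left(599 - 2066\right)}{-5236} = \left(64 - 1467\right) \left(- \frac{1}{5236}\right) = \left(-1403\right) \left(- \frac{1}{5236}\right) = \frac{1403}{5236}$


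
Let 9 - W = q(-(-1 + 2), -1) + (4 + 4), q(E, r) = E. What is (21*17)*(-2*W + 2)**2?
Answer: 1428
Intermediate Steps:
W = 2 (W = 9 - (-(-1 + 2) + (4 + 4)) = 9 - (-1*1 + 8) = 9 - (-1 + 8) = 9 - 1*7 = 9 - 7 = 2)
(21*17)*(-2*W + 2)**2 = (21*17)*(-2*2 + 2)**2 = 357*(-4 + 2)**2 = 357*(-2)**2 = 357*4 = 1428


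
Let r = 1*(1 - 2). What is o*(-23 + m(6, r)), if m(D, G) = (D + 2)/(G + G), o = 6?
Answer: -162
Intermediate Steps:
r = -1 (r = 1*(-1) = -1)
m(D, G) = (2 + D)/(2*G) (m(D, G) = (2 + D)/((2*G)) = (2 + D)*(1/(2*G)) = (2 + D)/(2*G))
o*(-23 + m(6, r)) = 6*(-23 + (1/2)*(2 + 6)/(-1)) = 6*(-23 + (1/2)*(-1)*8) = 6*(-23 - 4) = 6*(-27) = -162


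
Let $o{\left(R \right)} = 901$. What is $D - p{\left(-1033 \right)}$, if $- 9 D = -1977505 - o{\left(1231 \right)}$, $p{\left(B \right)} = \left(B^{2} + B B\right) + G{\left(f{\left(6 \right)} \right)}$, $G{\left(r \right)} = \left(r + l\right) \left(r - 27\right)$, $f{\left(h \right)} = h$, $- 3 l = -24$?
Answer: $- \frac{17226550}{9} \approx -1.9141 \cdot 10^{6}$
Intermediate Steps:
$l = 8$ ($l = \left(- \frac{1}{3}\right) \left(-24\right) = 8$)
$G{\left(r \right)} = \left(-27 + r\right) \left(8 + r\right)$ ($G{\left(r \right)} = \left(r + 8\right) \left(r - 27\right) = \left(8 + r\right) \left(-27 + r\right) = \left(-27 + r\right) \left(8 + r\right)$)
$p{\left(B \right)} = -294 + 2 B^{2}$ ($p{\left(B \right)} = \left(B^{2} + B B\right) - \left(330 - 36\right) = \left(B^{2} + B^{2}\right) - 294 = 2 B^{2} - 294 = -294 + 2 B^{2}$)
$D = \frac{1978406}{9}$ ($D = - \frac{-1977505 - 901}{9} = \left(- \frac{1}{9}\right) \left(-1978406\right) = \frac{1978406}{9} \approx 2.1982 \cdot 10^{5}$)
$D - p{\left(-1033 \right)} = \frac{1978406}{9} - \left(-294 + 2 \left(-1033\right)^{2}\right) = \frac{1978406}{9} - \left(-294 + 2 \cdot 1067089\right) = \frac{1978406}{9} - \left(-294 + 2134178\right) = \frac{1978406}{9} - 2133884 = - \frac{17226550}{9}$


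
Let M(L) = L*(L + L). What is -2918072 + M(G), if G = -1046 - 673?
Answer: 2991850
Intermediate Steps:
G = -1719
M(L) = 2*L² (M(L) = L*(2*L) = 2*L²)
-2918072 + M(G) = -2918072 + 2*(-1719)² = -2918072 + 2*2954961 = -2918072 + 5909922 = 2991850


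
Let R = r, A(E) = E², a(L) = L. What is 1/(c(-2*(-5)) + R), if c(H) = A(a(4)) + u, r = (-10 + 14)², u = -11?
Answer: 1/21 ≈ 0.047619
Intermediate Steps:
r = 16 (r = 4² = 16)
c(H) = 5 (c(H) = 4² - 11 = 16 - 11 = 5)
R = 16
1/(c(-2*(-5)) + R) = 1/(5 + 16) = 1/21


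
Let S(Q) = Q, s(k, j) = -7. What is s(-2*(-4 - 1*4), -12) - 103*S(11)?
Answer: -1140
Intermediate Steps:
s(-2*(-4 - 1*4), -12) - 103*S(11) = -7 - 103*11 = -7 - 1133 = -1140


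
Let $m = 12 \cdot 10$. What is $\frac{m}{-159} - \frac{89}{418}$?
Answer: $- \frac{21437}{22154} \approx -0.96764$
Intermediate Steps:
$m = 120$
$\frac{m}{-159} - \frac{89}{418} = \frac{120}{-159} - \frac{89}{418} = 120 \left(- \frac{1}{159}\right) - \frac{89}{418} = - \frac{40}{53} - \frac{89}{418} = - \frac{21437}{22154}$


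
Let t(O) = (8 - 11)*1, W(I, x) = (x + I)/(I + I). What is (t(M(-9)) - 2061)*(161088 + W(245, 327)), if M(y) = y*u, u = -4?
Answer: -81459570144/245 ≈ -3.3249e+8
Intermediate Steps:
W(I, x) = (I + x)/(2*I) (W(I, x) = (I + x)/((2*I)) = (I + x)*(1/(2*I)) = (I + x)/(2*I))
M(y) = -4*y (M(y) = y*(-4) = -4*y)
t(O) = -3 (t(O) = -3*1 = -3)
(t(M(-9)) - 2061)*(161088 + W(245, 327)) = (-3 - 2061)*(161088 + (½)*(245 + 327)/245) = -2064*(161088 + (½)*(1/245)*572) = -2064*(161088 + 286/245) = -2064*39466846/245 = -81459570144/245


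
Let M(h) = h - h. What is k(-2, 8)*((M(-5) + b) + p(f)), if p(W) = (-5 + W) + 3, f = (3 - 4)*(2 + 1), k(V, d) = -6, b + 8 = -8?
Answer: 126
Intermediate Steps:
b = -16 (b = -8 - 8 = -16)
M(h) = 0
f = -3 (f = -1*3 = -3)
p(W) = -2 + W
k(-2, 8)*((M(-5) + b) + p(f)) = -6*((0 - 16) + (-2 - 3)) = -6*(-16 - 5) = -6*(-21) = 126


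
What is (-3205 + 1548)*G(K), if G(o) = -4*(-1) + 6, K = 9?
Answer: -16570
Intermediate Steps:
G(o) = 10 (G(o) = 4 + 6 = 10)
(-3205 + 1548)*G(K) = (-3205 + 1548)*10 = -1657*10 = -16570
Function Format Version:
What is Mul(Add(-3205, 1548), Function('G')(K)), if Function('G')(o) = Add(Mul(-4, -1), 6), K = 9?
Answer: -16570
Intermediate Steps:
Function('G')(o) = 10 (Function('G')(o) = Add(4, 6) = 10)
Mul(Add(-3205, 1548), Function('G')(K)) = Mul(Add(-3205, 1548), 10) = Mul(-1657, 10) = -16570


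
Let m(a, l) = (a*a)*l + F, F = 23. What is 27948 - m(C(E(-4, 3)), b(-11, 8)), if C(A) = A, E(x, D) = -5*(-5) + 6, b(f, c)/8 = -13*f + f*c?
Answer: -394915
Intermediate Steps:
b(f, c) = -104*f + 8*c*f (b(f, c) = 8*(-13*f + f*c) = 8*(-13*f + c*f) = -104*f + 8*c*f)
E(x, D) = 31 (E(x, D) = 25 + 6 = 31)
m(a, l) = 23 + l*a² (m(a, l) = (a*a)*l + 23 = a²*l + 23 = l*a² + 23 = 23 + l*a²)
27948 - m(C(E(-4, 3)), b(-11, 8)) = 27948 - (23 + (8*(-11)*(-13 + 8))*31²) = 27948 - (23 + (8*(-11)*(-5))*961) = 27948 - (23 + 440*961) = 27948 - (23 + 422840) = 27948 - 1*422863 = 27948 - 422863 = -394915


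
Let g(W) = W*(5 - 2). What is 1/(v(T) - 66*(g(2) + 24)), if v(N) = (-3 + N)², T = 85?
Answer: 1/4744 ≈ 0.00021079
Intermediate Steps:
g(W) = 3*W (g(W) = W*3 = 3*W)
1/(v(T) - 66*(g(2) + 24)) = 1/((-3 + 85)² - 66*(3*2 + 24)) = 1/(82² - 66*(6 + 24)) = 1/(6724 - 66*30) = 1/(6724 - 1980) = 1/4744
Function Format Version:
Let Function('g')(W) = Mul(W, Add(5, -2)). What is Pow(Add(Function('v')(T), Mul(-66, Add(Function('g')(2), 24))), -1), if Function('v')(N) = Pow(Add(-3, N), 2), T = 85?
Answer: Rational(1, 4744) ≈ 0.00021079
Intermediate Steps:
Function('g')(W) = Mul(3, W) (Function('g')(W) = Mul(W, 3) = Mul(3, W))
Pow(Add(Function('v')(T), Mul(-66, Add(Function('g')(2), 24))), -1) = Pow(Add(Pow(Add(-3, 85), 2), Mul(-66, Add(Mul(3, 2), 24))), -1) = Pow(Add(Pow(82, 2), Mul(-66, Add(6, 24))), -1) = Pow(Add(6724, Mul(-66, 30)), -1) = Pow(Add(6724, -1980), -1) = Pow(4744, -1) = Rational(1, 4744)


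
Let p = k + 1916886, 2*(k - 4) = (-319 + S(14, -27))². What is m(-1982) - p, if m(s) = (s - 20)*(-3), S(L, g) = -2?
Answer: -3924809/2 ≈ -1.9624e+6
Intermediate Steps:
m(s) = 60 - 3*s (m(s) = (-20 + s)*(-3) = 60 - 3*s)
k = 103049/2 (k = 4 + (-319 - 2)²/2 = 4 + (½)*(-321)² = 4 + (½)*103041 = 4 + 103041/2 = 103049/2 ≈ 51525.)
p = 3936821/2 (p = 103049/2 + 1916886 = 3936821/2 ≈ 1.9684e+6)
m(-1982) - p = (60 - 3*(-1982)) - 1*3936821/2 = (60 + 5946) - 3936821/2 = 6006 - 3936821/2 = -3924809/2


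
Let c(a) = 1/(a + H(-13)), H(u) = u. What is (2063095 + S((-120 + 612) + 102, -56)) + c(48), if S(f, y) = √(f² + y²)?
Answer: 72208326/35 + 2*√88993 ≈ 2.0637e+6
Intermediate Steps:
c(a) = 1/(-13 + a) (c(a) = 1/(a - 13) = 1/(-13 + a))
(2063095 + S((-120 + 612) + 102, -56)) + c(48) = (2063095 + √(((-120 + 612) + 102)² + (-56)²)) + 1/(-13 + 48) = (2063095 + √((492 + 102)² + 3136)) + 1/35 = (2063095 + √(594² + 3136)) + 1/35 = (2063095 + √(352836 + 3136)) + 1/35 = (2063095 + √355972) + 1/35 = (2063095 + 2*√88993) + 1/35 = 72208326/35 + 2*√88993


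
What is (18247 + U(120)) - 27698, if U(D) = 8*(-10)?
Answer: -9531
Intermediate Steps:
U(D) = -80
(18247 + U(120)) - 27698 = (18247 - 80) - 27698 = 18167 - 27698 = -9531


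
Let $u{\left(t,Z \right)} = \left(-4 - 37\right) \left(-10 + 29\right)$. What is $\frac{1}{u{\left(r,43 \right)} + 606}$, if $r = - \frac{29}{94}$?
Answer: $- \frac{1}{173} \approx -0.0057803$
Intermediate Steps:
$r = - \frac{29}{94}$ ($r = \left(-29\right) \frac{1}{94} = - \frac{29}{94} \approx -0.30851$)
$u{\left(t,Z \right)} = -779$ ($u{\left(t,Z \right)} = \left(-41\right) 19 = -779$)
$\frac{1}{u{\left(r,43 \right)} + 606} = \frac{1}{-779 + 606} = \frac{1}{-173} = - \frac{1}{173}$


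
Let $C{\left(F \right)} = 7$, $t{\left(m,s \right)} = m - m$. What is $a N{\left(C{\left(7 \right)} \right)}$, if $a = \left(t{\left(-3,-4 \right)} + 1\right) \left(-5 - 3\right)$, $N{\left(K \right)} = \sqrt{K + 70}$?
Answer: $- 8 \sqrt{77} \approx -70.2$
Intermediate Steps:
$t{\left(m,s \right)} = 0$
$N{\left(K \right)} = \sqrt{70 + K}$
$a = -8$ ($a = \left(0 + 1\right) \left(-5 - 3\right) = 1 \left(-8\right) = -8$)
$a N{\left(C{\left(7 \right)} \right)} = - 8 \sqrt{70 + 7} = - 8 \sqrt{77}$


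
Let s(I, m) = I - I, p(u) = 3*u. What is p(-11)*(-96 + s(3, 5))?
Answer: 3168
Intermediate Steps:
s(I, m) = 0
p(-11)*(-96 + s(3, 5)) = (3*(-11))*(-96 + 0) = -33*(-96) = 3168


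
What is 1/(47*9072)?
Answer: 1/426384 ≈ 2.3453e-6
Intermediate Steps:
1/(47*9072) = 1/426384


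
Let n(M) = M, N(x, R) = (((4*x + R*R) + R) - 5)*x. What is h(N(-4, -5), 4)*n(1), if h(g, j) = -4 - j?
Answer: -8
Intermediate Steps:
N(x, R) = x*(-5 + R + R² + 4*x) (N(x, R) = (((4*x + R²) + R) - 5)*x = (((R² + 4*x) + R) - 5)*x = ((R + R² + 4*x) - 5)*x = (-5 + R + R² + 4*x)*x = x*(-5 + R + R² + 4*x))
h(N(-4, -5), 4)*n(1) = (-4 - 1*4)*1 = (-4 - 4)*1 = -8*1 = -8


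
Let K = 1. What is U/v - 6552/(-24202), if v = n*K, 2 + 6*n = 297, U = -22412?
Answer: -1626279252/3569795 ≈ -455.57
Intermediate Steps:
n = 295/6 (n = -⅓ + (⅙)*297 = -⅓ + 99/2 = 295/6 ≈ 49.167)
v = 295/6 (v = (295/6)*1 = 295/6 ≈ 49.167)
U/v - 6552/(-24202) = -22412/295/6 - 6552/(-24202) = -22412*6/295 - 6552*(-1/24202) = -134472/295 + 3276/12101 = -1626279252/3569795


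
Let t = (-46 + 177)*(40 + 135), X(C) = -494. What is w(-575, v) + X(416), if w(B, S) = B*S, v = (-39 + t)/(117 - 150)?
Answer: 13143148/33 ≈ 3.9828e+5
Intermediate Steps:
t = 22925 (t = 131*175 = 22925)
v = -22886/33 (v = (-39 + 22925)/(117 - 150) = 22886/(-33) = 22886*(-1/33) = -22886/33 ≈ -693.52)
w(-575, v) + X(416) = -575*(-22886/33) - 494 = 13159450/33 - 494 = 13143148/33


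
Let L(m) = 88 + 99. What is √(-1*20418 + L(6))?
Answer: I*√20231 ≈ 142.24*I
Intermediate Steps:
L(m) = 187
√(-1*20418 + L(6)) = √(-1*20418 + 187) = √(-20418 + 187) = √(-20231) = I*√20231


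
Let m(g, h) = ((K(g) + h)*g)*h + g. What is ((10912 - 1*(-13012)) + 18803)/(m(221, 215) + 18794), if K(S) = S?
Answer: 42727/20735555 ≈ 0.0020606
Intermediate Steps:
m(g, h) = g + g*h*(g + h) (m(g, h) = ((g + h)*g)*h + g = (g*(g + h))*h + g = g*h*(g + h) + g = g + g*h*(g + h))
((10912 - 1*(-13012)) + 18803)/(m(221, 215) + 18794) = ((10912 - 1*(-13012)) + 18803)/(221*(1 + 215² + 221*215) + 18794) = ((10912 + 13012) + 18803)/(221*(1 + 46225 + 47515) + 18794) = (23924 + 18803)/(221*93741 + 18794) = 42727/(20716761 + 18794) = 42727/20735555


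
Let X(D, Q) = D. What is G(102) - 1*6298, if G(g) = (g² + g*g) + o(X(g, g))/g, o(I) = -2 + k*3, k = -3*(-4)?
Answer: 43531/3 ≈ 14510.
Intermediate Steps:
k = 12
o(I) = 34 (o(I) = -2 + 12*3 = -2 + 36 = 34)
G(g) = 2*g² + 34/g (G(g) = (g² + g*g) + 34/g = (g² + g²) + 34/g = 2*g² + 34/g)
G(102) - 1*6298 = 2*(17 + 102³)/102 - 1*6298 = 2*(1/102)*(17 + 1061208) - 6298 = 2*(1/102)*1061225 - 6298 = 62425/3 - 6298 = 43531/3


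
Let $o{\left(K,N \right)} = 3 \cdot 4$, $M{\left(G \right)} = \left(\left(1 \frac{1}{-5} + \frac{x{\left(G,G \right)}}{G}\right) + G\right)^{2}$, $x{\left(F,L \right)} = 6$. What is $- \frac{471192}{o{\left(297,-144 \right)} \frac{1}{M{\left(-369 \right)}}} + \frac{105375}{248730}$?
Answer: $- \frac{33571090012862180063}{6271726950} \approx -5.3528 \cdot 10^{9}$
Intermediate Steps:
$M{\left(G \right)} = \left(- \frac{1}{5} + G + \frac{6}{G}\right)^{2}$ ($M{\left(G \right)} = \left(\left(1 \frac{1}{-5} + \frac{6}{G}\right) + G\right)^{2} = \left(\left(1 \left(- \frac{1}{5}\right) + \frac{6}{G}\right) + G\right)^{2} = \left(\left(- \frac{1}{5} + \frac{6}{G}\right) + G\right)^{2} = \left(- \frac{1}{5} + G + \frac{6}{G}\right)^{2}$)
$o{\left(K,N \right)} = 12$
$- \frac{471192}{o{\left(297,-144 \right)} \frac{1}{M{\left(-369 \right)}}} + \frac{105375}{248730} = - \frac{471192}{12 \frac{1}{\frac{1}{25} \cdot \frac{1}{136161} \left(30 - -369 + 5 \left(-369\right)^{2}\right)^{2}}} + \frac{105375}{248730} = - \frac{471192}{12 \frac{1}{\frac{1}{25} \cdot \frac{1}{136161} \left(30 + 369 + 5 \cdot 136161\right)^{2}}} + 105375 \cdot \frac{1}{248730} = - \frac{471192}{12 \frac{1}{\frac{1}{25} \cdot \frac{1}{136161} \left(30 + 369 + 680805\right)^{2}}} + \frac{7025}{16582} = - \frac{471192}{12 \frac{1}{\frac{1}{25} \cdot \frac{1}{136161} \cdot 681204^{2}}} + \frac{7025}{16582} = - \frac{471192}{12 \frac{1}{\frac{1}{25} \cdot \frac{1}{136161} \cdot 464038889616}} + \frac{7025}{16582} = - \frac{471192}{12 \frac{1}{\frac{51559876624}{378225}}} + \frac{7025}{16582} = - \frac{471192}{12 \cdot \frac{378225}{51559876624}} + \frac{7025}{16582} = - \frac{471192}{\frac{1134675}{12889969156}} + \frac{7025}{16582} = \left(-471192\right) \frac{12889969156}{1134675} + \frac{7025}{16582} = - \frac{2024550115517984}{378225} + \frac{7025}{16582} = - \frac{33571090012862180063}{6271726950}$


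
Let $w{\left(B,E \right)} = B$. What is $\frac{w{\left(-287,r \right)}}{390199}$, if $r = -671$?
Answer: $- \frac{287}{390199} \approx -0.00073552$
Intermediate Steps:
$\frac{w{\left(-287,r \right)}}{390199} = - \frac{287}{390199}$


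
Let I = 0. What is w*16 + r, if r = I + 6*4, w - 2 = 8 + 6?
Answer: 280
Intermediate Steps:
w = 16 (w = 2 + (8 + 6) = 2 + 14 = 16)
r = 24 (r = 0 + 6*4 = 0 + 24 = 24)
w*16 + r = 16*16 + 24 = 256 + 24 = 280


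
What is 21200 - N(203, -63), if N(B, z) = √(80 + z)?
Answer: 21200 - √17 ≈ 21196.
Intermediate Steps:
21200 - N(203, -63) = 21200 - √(80 - 63) = 21200 - √17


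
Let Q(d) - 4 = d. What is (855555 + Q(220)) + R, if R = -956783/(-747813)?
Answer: 639963618110/747813 ≈ 8.5578e+5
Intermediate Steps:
Q(d) = 4 + d
R = 956783/747813 (R = -956783*(-1/747813) = 956783/747813 ≈ 1.2794)
(855555 + Q(220)) + R = (855555 + (4 + 220)) + 956783/747813 = (855555 + 224) + 956783/747813 = 855779 + 956783/747813 = 639963618110/747813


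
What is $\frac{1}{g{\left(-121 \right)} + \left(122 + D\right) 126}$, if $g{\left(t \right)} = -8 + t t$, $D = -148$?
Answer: $\frac{1}{11357} \approx 8.8051 \cdot 10^{-5}$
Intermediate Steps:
$g{\left(t \right)} = -8 + t^{2}$
$\frac{1}{g{\left(-121 \right)} + \left(122 + D\right) 126} = \frac{1}{\left(-8 + \left(-121\right)^{2}\right) + \left(122 - 148\right) 126} = \frac{1}{\left(-8 + 14641\right) - 3276} = \frac{1}{14633 - 3276} = \frac{1}{11357}$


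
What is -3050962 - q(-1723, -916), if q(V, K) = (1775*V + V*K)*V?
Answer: -2553189173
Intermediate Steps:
q(V, K) = V*(1775*V + K*V) (q(V, K) = (1775*V + K*V)*V = V*(1775*V + K*V))
-3050962 - q(-1723, -916) = -3050962 - (-1723)²*(1775 - 916) = -3050962 - 2968729*859 = -3050962 - 1*2550138211 = -3050962 - 2550138211 = -2553189173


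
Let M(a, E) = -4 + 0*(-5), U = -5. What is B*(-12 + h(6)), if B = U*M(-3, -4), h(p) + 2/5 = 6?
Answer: -128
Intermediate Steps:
M(a, E) = -4 (M(a, E) = -4 + 0 = -4)
h(p) = 28/5 (h(p) = -⅖ + 6 = 28/5)
B = 20 (B = -5*(-4) = 20)
B*(-12 + h(6)) = 20*(-12 + 28/5) = 20*(-32/5) = -128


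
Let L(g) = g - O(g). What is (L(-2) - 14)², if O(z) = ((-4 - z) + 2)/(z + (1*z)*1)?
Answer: 256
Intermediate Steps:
O(z) = (-2 - z)/(2*z) (O(z) = (-2 - z)/(z + z*1) = (-2 - z)/(z + z) = (-2 - z)/((2*z)) = (-2 - z)*(1/(2*z)) = (-2 - z)/(2*z))
L(g) = g - (-2 - g)/(2*g)
(L(-2) - 14)² = ((½ - 2 + 1/(-2)) - 14)² = ((½ - 2 - ½) - 14)² = (-2 - 14)² = (-16)² = 256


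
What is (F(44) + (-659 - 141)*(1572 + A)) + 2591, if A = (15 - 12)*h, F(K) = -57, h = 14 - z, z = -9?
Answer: -1310266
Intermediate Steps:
h = 23 (h = 14 - 1*(-9) = 14 + 9 = 23)
A = 69 (A = (15 - 12)*23 = 3*23 = 69)
(F(44) + (-659 - 141)*(1572 + A)) + 2591 = (-57 + (-659 - 141)*(1572 + 69)) + 2591 = (-57 - 800*1641) + 2591 = (-57 - 1312800) + 2591 = -1312857 + 2591 = -1310266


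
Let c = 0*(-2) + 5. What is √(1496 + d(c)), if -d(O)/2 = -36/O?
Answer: 8*√590/5 ≈ 38.864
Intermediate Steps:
c = 5 (c = 0 + 5 = 5)
d(O) = 72/O (d(O) = -(-72)/O = 72/O)
√(1496 + d(c)) = √(1496 + 72/5) = √(7552/5) = 8*√590/5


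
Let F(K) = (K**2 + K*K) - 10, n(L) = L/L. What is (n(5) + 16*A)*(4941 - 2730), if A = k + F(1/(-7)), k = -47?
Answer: -98626077/49 ≈ -2.0128e+6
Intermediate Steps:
n(L) = 1
F(K) = -10 + 2*K**2 (F(K) = (K**2 + K**2) - 10 = 2*K**2 - 10 = -10 + 2*K**2)
A = -2791/49 (A = -47 + (-10 + 2*(1/(-7))**2) = -47 + (-10 + 2*(-1/7)**2) = -47 + (-10 + 2*(1/49)) = -47 + (-10 + 2/49) = -47 - 488/49 = -2791/49 ≈ -56.959)
(n(5) + 16*A)*(4941 - 2730) = (1 + 16*(-2791/49))*(4941 - 2730) = (1 - 44656/49)*2211 = -44607/49*2211 = -98626077/49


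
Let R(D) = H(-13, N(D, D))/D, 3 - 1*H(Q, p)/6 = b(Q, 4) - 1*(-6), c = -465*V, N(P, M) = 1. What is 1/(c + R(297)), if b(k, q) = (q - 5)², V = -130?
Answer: 99/5984542 ≈ 1.6543e-5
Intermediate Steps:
b(k, q) = (-5 + q)²
c = 60450 (c = -465*(-130) = 60450)
H(Q, p) = -24 (H(Q, p) = 18 - 6*((-5 + 4)² - 1*(-6)) = 18 - 6*((-1)² + 6) = 18 - 6*(1 + 6) = 18 - 6*7 = 18 - 42 = -24)
R(D) = -24/D
1/(c + R(297)) = 1/(60450 - 24/297) = 1/(60450 - 24*1/297) = 1/(60450 - 8/99) = 1/(5984542/99) = 99/5984542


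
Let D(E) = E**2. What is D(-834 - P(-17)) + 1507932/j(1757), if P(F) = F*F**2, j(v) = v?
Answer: 29234897369/1757 ≈ 1.6639e+7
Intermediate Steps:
P(F) = F**3
D(-834 - P(-17)) + 1507932/j(1757) = (-834 - 1*(-17)**3)**2 + 1507932/1757 = (-834 - 1*(-4913))**2 + 1507932*(1/1757) = (-834 + 4913)**2 + 1507932/1757 = 4079**2 + 1507932/1757 = 16638241 + 1507932/1757 = 29234897369/1757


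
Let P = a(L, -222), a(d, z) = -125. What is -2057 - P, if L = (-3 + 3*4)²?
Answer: -1932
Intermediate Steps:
L = 81 (L = (-3 + 12)² = 9² = 81)
P = -125
-2057 - P = -2057 - 1*(-125) = -2057 + 125 = -1932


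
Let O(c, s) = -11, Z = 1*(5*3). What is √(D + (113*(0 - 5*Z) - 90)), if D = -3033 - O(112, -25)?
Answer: I*√11587 ≈ 107.64*I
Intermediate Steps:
Z = 15 (Z = 1*15 = 15)
D = -3022 (D = -3033 - 1*(-11) = -3033 + 11 = -3022)
√(D + (113*(0 - 5*Z) - 90)) = √(-3022 + (113*(0 - 5*15) - 90)) = √(-3022 + (113*(0 - 75) - 90)) = √(-3022 + (113*(-75) - 90)) = √(-3022 + (-8475 - 90)) = √(-3022 - 8565) = √(-11587) = I*√11587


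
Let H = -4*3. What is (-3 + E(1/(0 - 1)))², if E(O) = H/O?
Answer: 81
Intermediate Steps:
H = -12
E(O) = -12/O
(-3 + E(1/(0 - 1)))² = (-3 - 12/(1/(0 - 1)))² = (-3 - 12/(1/(-1)))² = (-3 - 12/(-1))² = (-3 - 12*(-1))² = (-3 + 12)² = 9² = 81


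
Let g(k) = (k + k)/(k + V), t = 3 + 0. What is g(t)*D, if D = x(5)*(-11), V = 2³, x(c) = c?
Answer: -30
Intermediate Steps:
t = 3
V = 8
g(k) = 2*k/(8 + k) (g(k) = (k + k)/(k + 8) = (2*k)/(8 + k) = 2*k/(8 + k))
D = -55 (D = 5*(-11) = -55)
g(t)*D = (2*3/(8 + 3))*(-55) = (2*3/11)*(-55) = (2*3*(1/11))*(-55) = (6/11)*(-55) = -30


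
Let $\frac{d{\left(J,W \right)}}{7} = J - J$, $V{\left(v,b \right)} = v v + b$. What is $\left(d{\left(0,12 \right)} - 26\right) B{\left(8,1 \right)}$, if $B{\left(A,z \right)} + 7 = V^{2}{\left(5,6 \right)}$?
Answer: $-24804$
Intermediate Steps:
$V{\left(v,b \right)} = b + v^{2}$ ($V{\left(v,b \right)} = v^{2} + b = b + v^{2}$)
$d{\left(J,W \right)} = 0$ ($d{\left(J,W \right)} = 7 \left(J - J\right) = 7 \cdot 0 = 0$)
$B{\left(A,z \right)} = 954$ ($B{\left(A,z \right)} = -7 + \left(6 + 5^{2}\right)^{2} = -7 + \left(6 + 25\right)^{2} = -7 + 31^{2} = -7 + 961 = 954$)
$\left(d{\left(0,12 \right)} - 26\right) B{\left(8,1 \right)} = \left(0 - 26\right) 954 = \left(-26\right) 954 = -24804$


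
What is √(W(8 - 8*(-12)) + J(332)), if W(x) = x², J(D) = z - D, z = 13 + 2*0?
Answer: √10497 ≈ 102.45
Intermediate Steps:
z = 13 (z = 13 + 0 = 13)
J(D) = 13 - D
√(W(8 - 8*(-12)) + J(332)) = √((8 - 8*(-12))² + (13 - 1*332)) = √((8 + 96)² + (13 - 332)) = √(104² - 319) = √(10816 - 319) = √10497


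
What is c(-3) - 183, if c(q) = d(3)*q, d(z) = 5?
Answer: -198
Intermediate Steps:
c(q) = 5*q
c(-3) - 183 = 5*(-3) - 183 = -15 - 183 = -198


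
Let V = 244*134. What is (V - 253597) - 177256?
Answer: -398157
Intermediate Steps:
V = 32696
(V - 253597) - 177256 = (32696 - 253597) - 177256 = -220901 - 177256 = -398157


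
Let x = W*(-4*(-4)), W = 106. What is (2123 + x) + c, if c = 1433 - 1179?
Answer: 4073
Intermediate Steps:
c = 254
x = 1696 (x = 106*(-4*(-4)) = 106*16 = 1696)
(2123 + x) + c = (2123 + 1696) + 254 = 3819 + 254 = 4073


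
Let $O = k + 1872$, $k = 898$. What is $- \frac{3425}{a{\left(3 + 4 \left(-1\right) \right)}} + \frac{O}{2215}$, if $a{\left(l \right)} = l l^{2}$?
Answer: $\frac{1517829}{443} \approx 3426.3$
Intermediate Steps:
$a{\left(l \right)} = l^{3}$
$O = 2770$ ($O = 898 + 1872 = 2770$)
$- \frac{3425}{a{\left(3 + 4 \left(-1\right) \right)}} + \frac{O}{2215} = - \frac{3425}{\left(3 + 4 \left(-1\right)\right)^{3}} + \frac{2770}{2215} = - \frac{3425}{\left(3 - 4\right)^{3}} + 2770 \cdot \frac{1}{2215} = - \frac{3425}{\left(-1\right)^{3}} + \frac{554}{443} = - \frac{3425}{-1} + \frac{554}{443} = \left(-3425\right) \left(-1\right) + \frac{554}{443} = 3425 + \frac{554}{443} = \frac{1517829}{443}$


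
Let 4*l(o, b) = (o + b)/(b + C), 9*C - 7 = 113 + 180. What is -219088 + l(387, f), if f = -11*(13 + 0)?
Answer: -72080135/329 ≈ -2.1909e+5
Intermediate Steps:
C = 100/3 (C = 7/9 + (113 + 180)/9 = 7/9 + (⅑)*293 = 7/9 + 293/9 = 100/3 ≈ 33.333)
f = -143 (f = -11*13 = -143)
l(o, b) = (b + o)/(4*(100/3 + b)) (l(o, b) = ((o + b)/(b + 100/3))/4 = ((b + o)/(100/3 + b))/4 = (b + o)/(4*(100/3 + b)))
-219088 + l(387, f) = -219088 + 3*(-143 + 387)/(4*(100 + 3*(-143))) = -219088 + (¾)*244/(100 - 429) = -219088 + (¾)*244/(-329) = -219088 + (¾)*(-1/329)*244 = -219088 - 183/329 = -72080135/329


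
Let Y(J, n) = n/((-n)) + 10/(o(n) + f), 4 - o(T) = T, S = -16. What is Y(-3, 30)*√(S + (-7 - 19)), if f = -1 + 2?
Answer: -7*I*√42/5 ≈ -9.073*I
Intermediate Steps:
o(T) = 4 - T
f = 1
Y(J, n) = -1 + 10/(5 - n) (Y(J, n) = n/((-n)) + 10/((4 - n) + 1) = n*(-1/n) + 10/(5 - n) = -1 + 10/(5 - n))
Y(-3, 30)*√(S + (-7 - 19)) = ((-5 - 1*30)/(-5 + 30))*√(-16 + (-7 - 19)) = ((-5 - 30)/25)*√(-16 - 26) = ((1/25)*(-35))*√(-42) = -7*I*√42/5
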